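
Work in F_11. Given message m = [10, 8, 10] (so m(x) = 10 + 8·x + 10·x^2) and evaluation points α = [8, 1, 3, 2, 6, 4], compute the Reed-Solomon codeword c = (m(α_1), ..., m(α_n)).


c = [10, 6, 3, 0, 0, 4]

Message polynomial: m(x) = 10 + 8·x + 10·x^2 (mod 11).
For each evaluation point α_i, compute m(α_i) mod 11:
  α_1 = 8: Horner steps 10 → 0 → 10, so m(8) = 10.
  α_2 = 1: Horner steps 10 → 7 → 6, so m(1) = 6.
  α_3 = 3: Horner steps 10 → 5 → 3, so m(3) = 3.
  α_4 = 2: Horner steps 10 → 6 → 0, so m(2) = 0.
  α_5 = 6: Horner steps 10 → 2 → 0, so m(6) = 0.
  α_6 = 4: Horner steps 10 → 4 → 4, so m(4) = 4.
Codeword c = [10, 6, 3, 0, 0, 4] ∈ F_11^6.


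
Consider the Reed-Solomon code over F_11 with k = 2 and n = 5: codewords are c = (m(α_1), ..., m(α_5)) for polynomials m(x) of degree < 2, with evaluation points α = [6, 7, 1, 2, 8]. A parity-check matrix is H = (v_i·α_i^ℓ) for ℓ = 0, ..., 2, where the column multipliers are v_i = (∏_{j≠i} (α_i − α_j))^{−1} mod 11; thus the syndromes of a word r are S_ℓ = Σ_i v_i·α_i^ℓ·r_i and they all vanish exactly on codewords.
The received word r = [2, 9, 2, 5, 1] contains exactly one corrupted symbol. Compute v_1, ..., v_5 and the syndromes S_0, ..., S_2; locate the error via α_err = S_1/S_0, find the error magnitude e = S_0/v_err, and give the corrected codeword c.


S = (1, 6, 3), error at position 1, error magnitude e = 7, c = [6, 9, 2, 5, 1].

Step 1: column multipliers v_i = (∏_{j≠i}(α_i − α_j))^{−1} mod 11.
  i = 1 (α = 6): (6−7)(6−1)(6−2)(6−8) = (−1)·5·4·(−2) = 40 ≡ 7, so v_1 = 7^{−1} = 8 (mod 11).
  i = 2 (α = 7): (7−6)(7−1)(7−2)(7−8) = 1·6·5·(−1) = −30 ≡ 3, so v_2 = 3^{−1} = 4 (mod 11).
  i = 3 (α = 1): (1−6)(1−7)(1−2)(1−8) = (−5)·(−6)·(−1)·(−7) = 210 ≡ 1, so v_3 = 1^{−1} = 1 (mod 11).
  i = 4 (α = 2): (2−6)(2−7)(2−1)(2−8) = (−4)·(−5)·1·(−6) = −120 ≡ 1, so v_4 = 1^{−1} = 1 (mod 11).
  i = 5 (α = 8): (8−6)(8−7)(8−1)(8−2) = 2·1·7·6 = 84 ≡ 7, so v_5 = 7^{−1} = 8 (mod 11).
  v = [8, 4, 1, 1, 8].
Step 2: syndromes of r = [2, 9, 2, 5, 1] (all sums mod 11).
  S_0 = Σ v_i r_i = 8·2 + 4·9 + 1·2 + 1·5 + 8·1 = 67 ≡ 1.
  S_1 = Σ v_i α_i r_i = 8·6·2 + 4·7·9 + 1·1·2 + 1·2·5 + 8·8·1 = 424 ≡ 6.
  α_i^2 mod 11 = [3, 5, 1, 4, 9].
  S_2 = Σ v_i α_i^2 r_i = 8·3·2 + 4·5·9 + 1·1·2 + 1·4·5 + 8·9·1 = 322 ≡ 3.
  S = (1, 6, 3) ≠ 0, so r is not a codeword (an error is present).
Step 3: locate the error. For a single error e at position i, S_ℓ = v_i·e·α_i^ℓ, so α_err = S_1/S_0.
  S_0^{−1} = 1^{−1} = 1 (mod 11), so α_err = 6·1 = 6 ≡ 6 = α_1. Error position i = 1.
  Consistency check: S_2/S_1 = 3·2 = 6 ≡ 6 = α_err ✓ (single-error assumption holds).
Step 4: error magnitude e = S_0/v_1 = S_0·∏_{j≠1}(α_1 − α_j) = 1·7 = 7 ≡ 7 (mod 11).
Step 5: correct position 1: c_1 = r_1 − e = 2 − 7 ≡ 6 (mod 11). Hence c = [6, 9, 2, 5, 1].
  Check: interpolating c through the α_i gives m(x) = 10 + 3·x (degree < 2) with m(α_i) = c_i for every i, so c is indeed a codeword.


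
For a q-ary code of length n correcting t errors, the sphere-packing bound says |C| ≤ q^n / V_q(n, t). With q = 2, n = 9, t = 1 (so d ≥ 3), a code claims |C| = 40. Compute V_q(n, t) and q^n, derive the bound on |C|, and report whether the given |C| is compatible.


V_q(n, t) = 10, q^n = 512, Hamming bound = 51, |C| = 40 ≤ bound (satisfied).

Step 1: Compute V_q(n, t) = Σ_{j=0}^1 C(n, j) (q−1)^j.
  j = 0: C(9,0)·(1)^0 = 1·1 = 1.
  j = 1: C(9,1)·(1)^1 = 9·1 = 9.
  V_q(n, t) = 1 + 9 = 10.
Step 2: q^n = 2^9 = 512.
Step 3: Hamming bound ⌊q^n / V_q(n,t)⌋ = ⌊512/10⌋ = 51.
Step 4: Compare |C| = 40 to 51: satisfied.
The claimed |C| lies below the Hamming bound.


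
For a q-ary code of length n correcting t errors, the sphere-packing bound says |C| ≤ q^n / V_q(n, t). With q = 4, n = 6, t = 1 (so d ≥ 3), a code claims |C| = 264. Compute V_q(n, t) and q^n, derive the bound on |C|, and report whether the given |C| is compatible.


V_q(n, t) = 19, q^n = 4096, Hamming bound = 215, |C| = 264 > bound (violated).

Step 1: Compute V_q(n, t) = Σ_{j=0}^1 C(n, j) (q−1)^j.
  j = 0: C(6,0)·(3)^0 = 1·1 = 1.
  j = 1: C(6,1)·(3)^1 = 6·3 = 18.
  V_q(n, t) = 1 + 18 = 19.
Step 2: q^n = 4^6 = 4096.
Step 3: Hamming bound ⌊q^n / V_q(n,t)⌋ = ⌊4096/19⌋ = 215.
Step 4: Compare |C| = 264 to 215: violated.
The claimed |C| lies above the Hamming bound, so no 4-ary code of length 6 with d ≥ 3 can have 264 codewords.


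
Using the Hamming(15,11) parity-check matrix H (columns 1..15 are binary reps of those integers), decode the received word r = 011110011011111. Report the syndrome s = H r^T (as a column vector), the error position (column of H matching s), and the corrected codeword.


s = (1, 0, 1, 0)^T, error position = 10, corrected codeword c = 011110011111111

Compute s = H r^T mod 2 one row at a time:
  s_1 = 1 + 1 + 0 + 1 + 1 + 1 + 1 + 1 = 7 ≡ 1 (mod 2).
  s_2 = 1 + 1 + 0 + 0 + 1 + 1 + 1 + 1 = 6 ≡ 0 (mod 2).
  s_3 = 1 + 1 + 0 + 0 + 0 + 1 + 1 + 1 = 5 ≡ 1 (mod 2).
  s_4 = 0 + 1 + 1 + 0 + 1 + 1 + 1 + 1 = 6 ≡ 0 (mod 2).
s = (1, 0, 1, 0)^T — this equals column 10 of H (binary 1010), so error is at position 10.
Correct: flip bit 10 of r = 011110011011111 to get c = 011110011111111.


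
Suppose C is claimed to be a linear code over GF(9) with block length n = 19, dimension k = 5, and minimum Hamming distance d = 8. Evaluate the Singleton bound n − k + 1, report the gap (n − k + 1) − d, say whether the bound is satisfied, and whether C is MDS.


Singleton RHS = n − k + 1 = 15, slack = 7, bound satisfied, not MDS.

Singleton bound: d ≤ n − k + 1.
Here n = 19, k = 5, so n − k + 1 = 15.
Given d = 8, check d ≤ 15: YES.
Slack = (n − k + 1) − d = 7.
The code is NOT MDS (slack = 7 > 0).
Description: the claimed parameters are [19, 5, 8]_9; such a code would be non-MDS.


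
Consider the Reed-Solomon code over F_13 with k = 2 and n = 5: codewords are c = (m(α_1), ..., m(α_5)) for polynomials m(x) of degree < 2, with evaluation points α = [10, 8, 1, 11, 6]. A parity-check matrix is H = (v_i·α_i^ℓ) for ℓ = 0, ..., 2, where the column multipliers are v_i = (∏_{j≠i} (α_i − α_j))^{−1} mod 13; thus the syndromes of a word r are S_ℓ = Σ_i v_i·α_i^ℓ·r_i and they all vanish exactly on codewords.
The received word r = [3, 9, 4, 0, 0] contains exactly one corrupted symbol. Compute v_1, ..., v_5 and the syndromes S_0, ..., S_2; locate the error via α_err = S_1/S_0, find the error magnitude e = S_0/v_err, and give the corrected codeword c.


S = (3, 5, 4), error at position 5, error magnitude e = 11, c = [3, 9, 4, 0, 2].

Step 1: column multipliers v_i = (∏_{j≠i}(α_i − α_j))^{−1} mod 13.
  i = 1 (α = 10): (10−8)(10−1)(10−11)(10−6) = 2·9·(−1)·4 = −72 ≡ 6, so v_1 = 6^{−1} = 11 (mod 13).
  i = 2 (α = 8): (8−10)(8−1)(8−11)(8−6) = (−2)·7·(−3)·2 = 84 ≡ 6, so v_2 = 6^{−1} = 11 (mod 13).
  i = 3 (α = 1): (1−10)(1−8)(1−11)(1−6) = (−9)·(−7)·(−10)·(−5) = 3150 ≡ 4, so v_3 = 4^{−1} = 10 (mod 13).
  i = 4 (α = 11): (11−10)(11−8)(11−1)(11−6) = 1·3·10·5 = 150 ≡ 7, so v_4 = 7^{−1} = 2 (mod 13).
  i = 5 (α = 6): (6−10)(6−8)(6−1)(6−11) = (−4)·(−2)·5·(−5) = −200 ≡ 8, so v_5 = 8^{−1} = 5 (mod 13).
  v = [11, 11, 10, 2, 5].
Step 2: syndromes of r = [3, 9, 4, 0, 0] (all sums mod 13).
  S_0 = Σ v_i r_i = 11·3 + 11·9 + 10·4 + 2·0 + 5·0 = 172 ≡ 3.
  S_1 = Σ v_i α_i r_i = 11·10·3 + 11·8·9 + 10·1·4 + 2·11·0 + 5·6·0 = 1162 ≡ 5.
  α_i^2 mod 13 = [9, 12, 1, 4, 10].
  S_2 = Σ v_i α_i^2 r_i = 11·9·3 + 11·12·9 + 10·1·4 + 2·4·0 + 5·10·0 = 1525 ≡ 4.
  S = (3, 5, 4) ≠ 0, so r is not a codeword (an error is present).
Step 3: locate the error. For a single error e at position i, S_ℓ = v_i·e·α_i^ℓ, so α_err = S_1/S_0.
  S_0^{−1} = 3^{−1} = 9 (mod 13), so α_err = 5·9 = 45 ≡ 6 = α_5. Error position i = 5.
  Consistency check: S_2/S_1 = 4·8 = 32 ≡ 6 = α_err ✓ (single-error assumption holds).
Step 4: error magnitude e = S_0/v_5 = S_0·∏_{j≠5}(α_5 − α_j) = 3·8 = 24 ≡ 11 (mod 13).
Step 5: correct position 5: c_5 = r_5 − e = 0 − 11 ≡ 2 (mod 13). Hence c = [3, 9, 4, 0, 2].
  Check: interpolating c through the α_i gives m(x) = 7 + 10·x (degree < 2) with m(α_i) = c_i for every i, so c is indeed a codeword.


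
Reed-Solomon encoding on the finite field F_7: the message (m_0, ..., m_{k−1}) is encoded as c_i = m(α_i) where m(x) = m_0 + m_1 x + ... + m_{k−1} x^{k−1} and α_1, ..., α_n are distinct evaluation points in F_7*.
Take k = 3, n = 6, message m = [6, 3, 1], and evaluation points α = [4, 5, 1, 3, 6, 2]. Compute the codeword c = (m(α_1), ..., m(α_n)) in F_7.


c = [6, 4, 3, 3, 4, 2]

Message polynomial: m(x) = 6 + 3·x + 1·x^2 (mod 7).
For each evaluation point α_i, compute m(α_i) mod 7:
  α_1 = 4: Horner steps 1 → 0 → 6, so m(4) = 6.
  α_2 = 5: Horner steps 1 → 1 → 4, so m(5) = 4.
  α_3 = 1: Horner steps 1 → 4 → 3, so m(1) = 3.
  α_4 = 3: Horner steps 1 → 6 → 3, so m(3) = 3.
  α_5 = 6: Horner steps 1 → 2 → 4, so m(6) = 4.
  α_6 = 2: Horner steps 1 → 5 → 2, so m(2) = 2.
Codeword c = [6, 4, 3, 3, 4, 2] ∈ F_7^6.


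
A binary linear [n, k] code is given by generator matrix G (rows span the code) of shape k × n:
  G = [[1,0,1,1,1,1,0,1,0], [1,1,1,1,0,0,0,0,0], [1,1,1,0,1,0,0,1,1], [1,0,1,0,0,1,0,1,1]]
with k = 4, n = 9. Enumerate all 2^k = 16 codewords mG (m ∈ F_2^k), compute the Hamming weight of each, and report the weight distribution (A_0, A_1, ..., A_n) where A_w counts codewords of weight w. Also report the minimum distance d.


Weight distribution: A_0 = 1, A_1 = 1, A_3 = 2, A_4 = 5, A_5 = 5, A_6 = 2. Minimum distance d = 1.

Enumerate all 2^4 = 16 messages m ∈ F_2^4.
For each, compute codeword c = mG in F_2^9, then tally its weight.
  m = 0000 → c = 000000000, weight = 0.
  m = 1000 → c = 101111010, weight = 6.
  m = 0100 → c = 111100000, weight = 4.
  m = 1100 → c = 010011010, weight = 4.
  m = 0010 → c = 111010011, weight = 6.
  m = 1010 → c = 010101001, weight = 4.
  m = 0110 → c = 000110011, weight = 4.
  m = 1110 → c = 101001001, weight = 4.
  m = 0001 → c = 101001011, weight = 5.
  m = 1001 → c = 000110001, weight = 3.
  m = 0101 → c = 010101011, weight = 5.
  m = 1101 → c = 111010001, weight = 5.
  m = 0011 → c = 010011000, weight = 3.
  m = 1011 → c = 111100010, weight = 5.
  m = 0111 → c = 101111000, weight = 5.
  m = 1111 → c = 000000010, weight = 1.
Tally weights:
  weight 0: 1 codewords.
  weight 1: 1 codewords.
  weight 3: 2 codewords.
  weight 4: 5 codewords.
  weight 5: 5 codewords.
  weight 6: 2 codewords.
Minimum distance d = smallest w > 0 with A_w > 0 = 1.
Sanity: Σ A_w = 16 = 2^4 = 16 ✓.


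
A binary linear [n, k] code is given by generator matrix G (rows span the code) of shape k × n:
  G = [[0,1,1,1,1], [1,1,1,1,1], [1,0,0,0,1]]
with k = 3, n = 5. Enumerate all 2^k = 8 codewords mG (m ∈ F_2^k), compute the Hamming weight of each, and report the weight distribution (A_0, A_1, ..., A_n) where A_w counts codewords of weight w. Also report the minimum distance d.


Weight distribution: A_0 = 1, A_1 = 2, A_2 = 1, A_3 = 1, A_4 = 2, A_5 = 1. Minimum distance d = 1.

Enumerate all 2^3 = 8 messages m ∈ F_2^3.
For each, compute codeword c = mG in F_2^5, then tally its weight.
  m = 000 → c = 00000, weight = 0.
  m = 100 → c = 01111, weight = 4.
  m = 010 → c = 11111, weight = 5.
  m = 110 → c = 10000, weight = 1.
  m = 001 → c = 10001, weight = 2.
  m = 101 → c = 11110, weight = 4.
  m = 011 → c = 01110, weight = 3.
  m = 111 → c = 00001, weight = 1.
Tally weights:
  weight 0: 1 codewords.
  weight 1: 2 codewords.
  weight 2: 1 codewords.
  weight 3: 1 codewords.
  weight 4: 2 codewords.
  weight 5: 1 codewords.
Minimum distance d = smallest w > 0 with A_w > 0 = 1.
Sanity: Σ A_w = 8 = 2^3 = 8 ✓.


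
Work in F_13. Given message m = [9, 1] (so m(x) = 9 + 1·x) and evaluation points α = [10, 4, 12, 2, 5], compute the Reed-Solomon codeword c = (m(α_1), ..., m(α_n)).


c = [6, 0, 8, 11, 1]

Message polynomial: m(x) = 9 + 1·x (mod 13).
For each evaluation point α_i, compute m(α_i) mod 13:
  α_1 = 10: Horner steps 1 → 6, so m(10) = 6.
  α_2 = 4: Horner steps 1 → 0, so m(4) = 0.
  α_3 = 12: Horner steps 1 → 8, so m(12) = 8.
  α_4 = 2: Horner steps 1 → 11, so m(2) = 11.
  α_5 = 5: Horner steps 1 → 1, so m(5) = 1.
Codeword c = [6, 0, 8, 11, 1] ∈ F_13^5.


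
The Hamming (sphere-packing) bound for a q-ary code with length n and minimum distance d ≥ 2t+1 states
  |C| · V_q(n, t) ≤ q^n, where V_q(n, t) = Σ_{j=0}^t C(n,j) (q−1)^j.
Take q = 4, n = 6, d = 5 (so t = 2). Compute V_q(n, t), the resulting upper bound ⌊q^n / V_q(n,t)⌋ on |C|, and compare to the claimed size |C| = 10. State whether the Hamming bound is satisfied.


V_q(n, t) = 154, q^n = 4096, Hamming bound = 26, |C| = 10 ≤ bound (satisfied).

Step 1: Compute V_q(n, t) = Σ_{j=0}^2 C(n, j) (q−1)^j.
  j = 0: C(6,0)·(3)^0 = 1·1 = 1.
  j = 1: C(6,1)·(3)^1 = 6·3 = 18.
  j = 2: C(6,2)·(3)^2 = 15·9 = 135.
  V_q(n, t) = 1 + 18 + 135 = 154.
Step 2: q^n = 4^6 = 4096.
Step 3: Hamming bound ⌊q^n / V_q(n,t)⌋ = ⌊4096/154⌋ = 26.
Step 4: Compare |C| = 10 to 26: satisfied.
The claimed |C| lies below the Hamming bound.


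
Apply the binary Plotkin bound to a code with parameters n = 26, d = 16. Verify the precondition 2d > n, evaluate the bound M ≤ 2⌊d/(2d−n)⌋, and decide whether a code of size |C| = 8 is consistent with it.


Plotkin bound M ≤ 4; given |C| = 8 > bound (violated).

Check applicability: 2d = 32, n = 26.
2d − n = 6 > 0, so Plotkin applies.
Compute d/(2d−n) = 16/6 ≈ 2.6667.
⌊d/(2d−n)⌋ = 2.
Plotkin bound: M ≤ 2·2 = 4.
Given |C| = 8, check: VIOLATED.
This |C| is above the Plotkin bound, so no binary code with n = 26, d = 16 and 8 codewords exists.


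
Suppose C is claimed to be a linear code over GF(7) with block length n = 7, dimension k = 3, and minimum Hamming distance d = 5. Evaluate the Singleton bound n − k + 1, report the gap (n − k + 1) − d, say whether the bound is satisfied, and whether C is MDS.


Singleton RHS = n − k + 1 = 5, slack = 0, bound satisfied, MDS.

Singleton bound: d ≤ n − k + 1.
Here n = 7, k = 3, so n − k + 1 = 5.
Given d = 5, check d ≤ 5: YES.
Slack = (n − k + 1) − d = 0.
The code is MDS (slack = 0).
Description: the claimed parameters are [7, 3, 5]_7; such a code would be MDS (meets Singleton bound).


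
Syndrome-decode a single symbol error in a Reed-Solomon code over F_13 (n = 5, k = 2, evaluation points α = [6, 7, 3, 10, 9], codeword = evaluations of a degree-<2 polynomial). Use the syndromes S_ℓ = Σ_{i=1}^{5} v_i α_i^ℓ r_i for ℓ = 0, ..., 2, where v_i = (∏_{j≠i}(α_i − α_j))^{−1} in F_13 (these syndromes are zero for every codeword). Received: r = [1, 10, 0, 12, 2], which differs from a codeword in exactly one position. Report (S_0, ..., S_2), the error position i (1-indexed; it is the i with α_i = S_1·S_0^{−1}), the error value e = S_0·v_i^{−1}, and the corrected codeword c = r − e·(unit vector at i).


S = (11, 6, 8), error at position 4, error magnitude e = 1, c = [1, 10, 0, 11, 2].

Step 1: column multipliers v_i = (∏_{j≠i}(α_i − α_j))^{−1} mod 13.
  i = 1 (α = 6): (6−7)(6−3)(6−10)(6−9) = (−1)·3·(−4)·(−3) = −36 ≡ 3, so v_1 = 3^{−1} = 9 (mod 13).
  i = 2 (α = 7): (7−6)(7−3)(7−10)(7−9) = 1·4·(−3)·(−2) = 24 ≡ 11, so v_2 = 11^{−1} = 6 (mod 13).
  i = 3 (α = 3): (3−6)(3−7)(3−10)(3−9) = (−3)·(−4)·(−7)·(−6) = 504 ≡ 10, so v_3 = 10^{−1} = 4 (mod 13).
  i = 4 (α = 10): (10−6)(10−7)(10−3)(10−9) = 4·3·7·1 = 84 ≡ 6, so v_4 = 6^{−1} = 11 (mod 13).
  i = 5 (α = 9): (9−6)(9−7)(9−3)(9−10) = 3·2·6·(−1) = −36 ≡ 3, so v_5 = 3^{−1} = 9 (mod 13).
  v = [9, 6, 4, 11, 9].
Step 2: syndromes of r = [1, 10, 0, 12, 2] (all sums mod 13).
  S_0 = Σ v_i r_i = 9·1 + 6·10 + 4·0 + 11·12 + 9·2 = 219 ≡ 11.
  S_1 = Σ v_i α_i r_i = 9·6·1 + 6·7·10 + 4·3·0 + 11·10·12 + 9·9·2 = 1956 ≡ 6.
  α_i^2 mod 13 = [10, 10, 9, 9, 3].
  S_2 = Σ v_i α_i^2 r_i = 9·10·1 + 6·10·10 + 4·9·0 + 11·9·12 + 9·3·2 = 1932 ≡ 8.
  S = (11, 6, 8) ≠ 0, so r is not a codeword (an error is present).
Step 3: locate the error. For a single error e at position i, S_ℓ = v_i·e·α_i^ℓ, so α_err = S_1/S_0.
  S_0^{−1} = 11^{−1} = 6 (mod 13), so α_err = 6·6 = 36 ≡ 10 = α_4. Error position i = 4.
  Consistency check: S_2/S_1 = 8·11 = 88 ≡ 10 = α_err ✓ (single-error assumption holds).
Step 4: error magnitude e = S_0/v_4 = S_0·∏_{j≠4}(α_4 − α_j) = 11·6 = 66 ≡ 1 (mod 13).
Step 5: correct position 4: c_4 = r_4 − e = 12 − 1 ≡ 11 (mod 13). Hence c = [1, 10, 0, 11, 2].
  Check: interpolating c through the α_i gives m(x) = 12 + 9·x (degree < 2) with m(α_i) = c_i for every i, so c is indeed a codeword.


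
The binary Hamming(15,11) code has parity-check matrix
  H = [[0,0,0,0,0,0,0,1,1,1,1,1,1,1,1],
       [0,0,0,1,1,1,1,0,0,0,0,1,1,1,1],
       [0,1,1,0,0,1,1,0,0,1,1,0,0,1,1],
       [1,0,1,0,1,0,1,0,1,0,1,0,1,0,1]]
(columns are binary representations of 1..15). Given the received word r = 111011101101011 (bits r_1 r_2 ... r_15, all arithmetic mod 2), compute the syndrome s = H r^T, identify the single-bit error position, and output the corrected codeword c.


s = (1, 0, 1, 0)^T, error position = 10, corrected codeword c = 111011101001011

Compute s = H r^T mod 2 one row at a time:
  s_1 = 0 + 1 + 1 + 0 + 1 + 0 + 1 + 1 = 5 ≡ 1 (mod 2).
  s_2 = 0 + 1 + 1 + 1 + 1 + 0 + 1 + 1 = 6 ≡ 0 (mod 2).
  s_3 = 1 + 1 + 1 + 1 + 1 + 0 + 1 + 1 = 7 ≡ 1 (mod 2).
  s_4 = 1 + 1 + 1 + 1 + 1 + 0 + 0 + 1 = 6 ≡ 0 (mod 2).
s = (1, 0, 1, 0)^T — this equals column 10 of H (binary 1010), so error is at position 10.
Correct: flip bit 10 of r = 111011101101011 to get c = 111011101001011.


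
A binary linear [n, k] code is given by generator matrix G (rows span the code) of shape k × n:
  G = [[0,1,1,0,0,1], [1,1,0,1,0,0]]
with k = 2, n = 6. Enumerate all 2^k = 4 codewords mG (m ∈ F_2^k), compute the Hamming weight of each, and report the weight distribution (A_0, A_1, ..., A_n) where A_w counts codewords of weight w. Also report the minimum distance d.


Weight distribution: A_0 = 1, A_3 = 2, A_4 = 1. Minimum distance d = 3.

Enumerate all 2^2 = 4 messages m ∈ F_2^2.
For each, compute codeword c = mG in F_2^6, then tally its weight.
  m = 00 → c = 000000, weight = 0.
  m = 10 → c = 011001, weight = 3.
  m = 01 → c = 110100, weight = 3.
  m = 11 → c = 101101, weight = 4.
Tally weights:
  weight 0: 1 codewords.
  weight 3: 2 codewords.
  weight 4: 1 codewords.
Minimum distance d = smallest w > 0 with A_w > 0 = 3.
Sanity: Σ A_w = 4 = 2^2 = 4 ✓.


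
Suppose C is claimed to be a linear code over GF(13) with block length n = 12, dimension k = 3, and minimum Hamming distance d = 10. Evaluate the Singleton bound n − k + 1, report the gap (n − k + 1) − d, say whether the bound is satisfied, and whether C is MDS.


Singleton RHS = n − k + 1 = 10, slack = 0, bound satisfied, MDS.

Singleton bound: d ≤ n − k + 1.
Here n = 12, k = 3, so n − k + 1 = 10.
Given d = 10, check d ≤ 10: YES.
Slack = (n − k + 1) − d = 0.
The code is MDS (slack = 0).
Description: the claimed parameters are [12, 3, 10]_13; such a code would be MDS (meets Singleton bound).


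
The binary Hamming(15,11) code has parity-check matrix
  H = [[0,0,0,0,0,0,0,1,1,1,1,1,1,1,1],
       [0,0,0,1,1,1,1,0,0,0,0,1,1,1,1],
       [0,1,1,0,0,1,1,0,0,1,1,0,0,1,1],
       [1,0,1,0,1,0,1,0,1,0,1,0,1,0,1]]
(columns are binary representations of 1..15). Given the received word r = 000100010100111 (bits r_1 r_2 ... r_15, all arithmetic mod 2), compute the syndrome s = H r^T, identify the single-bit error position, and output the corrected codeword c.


s = (1, 0, 1, 0)^T, error position = 10, corrected codeword c = 000100010000111

Compute s = H r^T mod 2 one row at a time:
  s_1 = 1 + 0 + 1 + 0 + 0 + 1 + 1 + 1 = 5 ≡ 1 (mod 2).
  s_2 = 1 + 0 + 0 + 0 + 0 + 1 + 1 + 1 = 4 ≡ 0 (mod 2).
  s_3 = 0 + 0 + 0 + 0 + 1 + 0 + 1 + 1 = 3 ≡ 1 (mod 2).
  s_4 = 0 + 0 + 0 + 0 + 0 + 0 + 1 + 1 = 2 ≡ 0 (mod 2).
s = (1, 0, 1, 0)^T — this equals column 10 of H (binary 1010), so error is at position 10.
Correct: flip bit 10 of r = 000100010100111 to get c = 000100010000111.


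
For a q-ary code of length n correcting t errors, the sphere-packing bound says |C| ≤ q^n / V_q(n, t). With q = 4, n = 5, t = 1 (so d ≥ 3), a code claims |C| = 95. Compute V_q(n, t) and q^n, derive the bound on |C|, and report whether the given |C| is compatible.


V_q(n, t) = 16, q^n = 1024, Hamming bound = 64, |C| = 95 > bound (violated).

Step 1: Compute V_q(n, t) = Σ_{j=0}^1 C(n, j) (q−1)^j.
  j = 0: C(5,0)·(3)^0 = 1·1 = 1.
  j = 1: C(5,1)·(3)^1 = 5·3 = 15.
  V_q(n, t) = 1 + 15 = 16.
Step 2: q^n = 4^5 = 1024.
Step 3: Hamming bound ⌊q^n / V_q(n,t)⌋ = ⌊1024/16⌋ = 64.
Step 4: Compare |C| = 95 to 64: violated.
The claimed |C| lies above the Hamming bound, so no 4-ary code of length 5 with d ≥ 3 can have 95 codewords.


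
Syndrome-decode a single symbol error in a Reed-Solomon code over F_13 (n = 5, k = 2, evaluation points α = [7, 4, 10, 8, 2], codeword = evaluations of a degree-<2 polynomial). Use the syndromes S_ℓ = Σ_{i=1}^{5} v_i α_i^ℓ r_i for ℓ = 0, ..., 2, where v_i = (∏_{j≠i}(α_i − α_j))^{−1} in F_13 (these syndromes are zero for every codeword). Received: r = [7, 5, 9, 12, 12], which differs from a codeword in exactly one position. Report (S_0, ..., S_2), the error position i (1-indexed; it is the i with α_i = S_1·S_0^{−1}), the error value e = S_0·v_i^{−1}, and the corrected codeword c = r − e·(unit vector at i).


S = (9, 5, 10), error at position 5, error magnitude e = 4, c = [7, 5, 9, 12, 8].

Step 1: column multipliers v_i = (∏_{j≠i}(α_i − α_j))^{−1} mod 13.
  i = 1 (α = 7): (7−4)(7−10)(7−8)(7−2) = 3·(−3)·(−1)·5 = 45 ≡ 6, so v_1 = 6^{−1} = 11 (mod 13).
  i = 2 (α = 4): (4−7)(4−10)(4−8)(4−2) = (−3)·(−6)·(−4)·2 = −144 ≡ 12, so v_2 = 12^{−1} = 12 (mod 13).
  i = 3 (α = 10): (10−7)(10−4)(10−8)(10−2) = 3·6·2·8 = 288 ≡ 2, so v_3 = 2^{−1} = 7 (mod 13).
  i = 4 (α = 8): (8−7)(8−4)(8−10)(8−2) = 1·4·(−2)·6 = −48 ≡ 4, so v_4 = 4^{−1} = 10 (mod 13).
  i = 5 (α = 2): (2−7)(2−4)(2−10)(2−8) = (−5)·(−2)·(−8)·(−6) = 480 ≡ 12, so v_5 = 12^{−1} = 12 (mod 13).
  v = [11, 12, 7, 10, 12].
Step 2: syndromes of r = [7, 5, 9, 12, 12] (all sums mod 13).
  S_0 = Σ v_i r_i = 11·7 + 12·5 + 7·9 + 10·12 + 12·12 = 464 ≡ 9.
  S_1 = Σ v_i α_i r_i = 11·7·7 + 12·4·5 + 7·10·9 + 10·8·12 + 12·2·12 = 2657 ≡ 5.
  α_i^2 mod 13 = [10, 3, 9, 12, 4].
  S_2 = Σ v_i α_i^2 r_i = 11·10·7 + 12·3·5 + 7·9·9 + 10·12·12 + 12·4·12 = 3533 ≡ 10.
  S = (9, 5, 10) ≠ 0, so r is not a codeword (an error is present).
Step 3: locate the error. For a single error e at position i, S_ℓ = v_i·e·α_i^ℓ, so α_err = S_1/S_0.
  S_0^{−1} = 9^{−1} = 3 (mod 13), so α_err = 5·3 = 15 ≡ 2 = α_5. Error position i = 5.
  Consistency check: S_2/S_1 = 10·8 = 80 ≡ 2 = α_err ✓ (single-error assumption holds).
Step 4: error magnitude e = S_0/v_5 = S_0·∏_{j≠5}(α_5 − α_j) = 9·12 = 108 ≡ 4 (mod 13).
Step 5: correct position 5: c_5 = r_5 − e = 12 − 4 ≡ 8 (mod 13). Hence c = [7, 5, 9, 12, 8].
  Check: interpolating c through the α_i gives m(x) = 11 + 5·x (degree < 2) with m(α_i) = c_i for every i, so c is indeed a codeword.


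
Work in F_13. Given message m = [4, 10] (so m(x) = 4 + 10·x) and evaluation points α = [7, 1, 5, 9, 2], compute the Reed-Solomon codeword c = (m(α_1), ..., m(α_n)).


c = [9, 1, 2, 3, 11]

Message polynomial: m(x) = 4 + 10·x (mod 13).
For each evaluation point α_i, compute m(α_i) mod 13:
  α_1 = 7: Horner steps 10 → 9, so m(7) = 9.
  α_2 = 1: Horner steps 10 → 1, so m(1) = 1.
  α_3 = 5: Horner steps 10 → 2, so m(5) = 2.
  α_4 = 9: Horner steps 10 → 3, so m(9) = 3.
  α_5 = 2: Horner steps 10 → 11, so m(2) = 11.
Codeword c = [9, 1, 2, 3, 11] ∈ F_13^5.


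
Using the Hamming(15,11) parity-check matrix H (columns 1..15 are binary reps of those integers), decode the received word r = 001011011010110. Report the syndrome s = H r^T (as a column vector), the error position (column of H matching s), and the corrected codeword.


s = (1, 0, 0, 1)^T, error position = 9, corrected codeword c = 001011010010110

Compute s = H r^T mod 2 one row at a time:
  s_1 = 1 + 1 + 0 + 1 + 0 + 1 + 1 + 0 = 5 ≡ 1 (mod 2).
  s_2 = 0 + 1 + 1 + 0 + 0 + 1 + 1 + 0 = 4 ≡ 0 (mod 2).
  s_3 = 0 + 1 + 1 + 0 + 0 + 1 + 1 + 0 = 4 ≡ 0 (mod 2).
  s_4 = 0 + 1 + 1 + 0 + 1 + 1 + 1 + 0 = 5 ≡ 1 (mod 2).
s = (1, 0, 0, 1)^T — this equals column 9 of H (binary 1001), so error is at position 9.
Correct: flip bit 9 of r = 001011011010110 to get c = 001011010010110.


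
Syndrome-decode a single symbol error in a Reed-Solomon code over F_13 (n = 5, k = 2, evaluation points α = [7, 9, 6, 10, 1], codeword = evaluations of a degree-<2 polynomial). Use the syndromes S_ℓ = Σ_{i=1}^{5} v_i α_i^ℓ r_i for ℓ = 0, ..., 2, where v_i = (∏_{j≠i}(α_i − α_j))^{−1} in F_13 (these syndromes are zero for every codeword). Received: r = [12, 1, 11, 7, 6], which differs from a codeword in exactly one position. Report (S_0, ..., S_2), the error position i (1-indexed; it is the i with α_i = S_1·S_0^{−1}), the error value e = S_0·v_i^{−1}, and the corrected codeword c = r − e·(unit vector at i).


S = (11, 6, 8), error at position 4, error magnitude e = 5, c = [12, 1, 11, 2, 6].

Step 1: column multipliers v_i = (∏_{j≠i}(α_i − α_j))^{−1} mod 13.
  i = 1 (α = 7): (7−9)(7−6)(7−10)(7−1) = (−2)·1·(−3)·6 = 36 ≡ 10, so v_1 = 10^{−1} = 4 (mod 13).
  i = 2 (α = 9): (9−7)(9−6)(9−10)(9−1) = 2·3·(−1)·8 = −48 ≡ 4, so v_2 = 4^{−1} = 10 (mod 13).
  i = 3 (α = 6): (6−7)(6−9)(6−10)(6−1) = (−1)·(−3)·(−4)·5 = −60 ≡ 5, so v_3 = 5^{−1} = 8 (mod 13).
  i = 4 (α = 10): (10−7)(10−9)(10−6)(10−1) = 3·1·4·9 = 108 ≡ 4, so v_4 = 4^{−1} = 10 (mod 13).
  i = 5 (α = 1): (1−7)(1−9)(1−6)(1−10) = (−6)·(−8)·(−5)·(−9) = 2160 ≡ 2, so v_5 = 2^{−1} = 7 (mod 13).
  v = [4, 10, 8, 10, 7].
Step 2: syndromes of r = [12, 1, 11, 7, 6] (all sums mod 13).
  S_0 = Σ v_i r_i = 4·12 + 10·1 + 8·11 + 10·7 + 7·6 = 258 ≡ 11.
  S_1 = Σ v_i α_i r_i = 4·7·12 + 10·9·1 + 8·6·11 + 10·10·7 + 7·1·6 = 1696 ≡ 6.
  α_i^2 mod 13 = [10, 3, 10, 9, 1].
  S_2 = Σ v_i α_i^2 r_i = 4·10·12 + 10·3·1 + 8·10·11 + 10·9·7 + 7·1·6 = 2062 ≡ 8.
  S = (11, 6, 8) ≠ 0, so r is not a codeword (an error is present).
Step 3: locate the error. For a single error e at position i, S_ℓ = v_i·e·α_i^ℓ, so α_err = S_1/S_0.
  S_0^{−1} = 11^{−1} = 6 (mod 13), so α_err = 6·6 = 36 ≡ 10 = α_4. Error position i = 4.
  Consistency check: S_2/S_1 = 8·11 = 88 ≡ 10 = α_err ✓ (single-error assumption holds).
Step 4: error magnitude e = S_0/v_4 = S_0·∏_{j≠4}(α_4 − α_j) = 11·4 = 44 ≡ 5 (mod 13).
Step 5: correct position 4: c_4 = r_4 − e = 7 − 5 ≡ 2 (mod 13). Hence c = [12, 1, 11, 2, 6].
  Check: interpolating c through the α_i gives m(x) = 5 + 1·x (degree < 2) with m(α_i) = c_i for every i, so c is indeed a codeword.


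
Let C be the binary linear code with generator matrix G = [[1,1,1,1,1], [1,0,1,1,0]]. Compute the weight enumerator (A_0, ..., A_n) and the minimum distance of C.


Weight distribution: A_0 = 1, A_2 = 1, A_3 = 1, A_5 = 1. Minimum distance d = 2.

Enumerate all 2^2 = 4 messages m ∈ F_2^2.
For each, compute codeword c = mG in F_2^5, then tally its weight.
  m = 00 → c = 00000, weight = 0.
  m = 10 → c = 11111, weight = 5.
  m = 01 → c = 10110, weight = 3.
  m = 11 → c = 01001, weight = 2.
Tally weights:
  weight 0: 1 codewords.
  weight 2: 1 codewords.
  weight 3: 1 codewords.
  weight 5: 1 codewords.
Minimum distance d = smallest w > 0 with A_w > 0 = 2.
Sanity: Σ A_w = 4 = 2^2 = 4 ✓.


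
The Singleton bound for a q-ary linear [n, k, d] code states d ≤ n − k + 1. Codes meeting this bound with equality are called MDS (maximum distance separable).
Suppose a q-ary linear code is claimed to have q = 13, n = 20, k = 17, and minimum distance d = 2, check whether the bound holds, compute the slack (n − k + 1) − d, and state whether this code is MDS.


Singleton RHS = n − k + 1 = 4, slack = 2, bound satisfied, not MDS.

Singleton bound: d ≤ n − k + 1.
Here n = 20, k = 17, so n − k + 1 = 4.
Given d = 2, check d ≤ 4: YES.
Slack = (n − k + 1) − d = 2.
The code is NOT MDS (slack = 2 > 0).
Description: the claimed parameters are [20, 17, 2]_13; such a code would be non-MDS.


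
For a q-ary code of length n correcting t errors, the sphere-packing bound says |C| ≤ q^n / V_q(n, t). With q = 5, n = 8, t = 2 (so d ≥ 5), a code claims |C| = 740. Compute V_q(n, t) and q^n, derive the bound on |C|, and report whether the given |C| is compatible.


V_q(n, t) = 481, q^n = 390625, Hamming bound = 812, |C| = 740 ≤ bound (satisfied).

Step 1: Compute V_q(n, t) = Σ_{j=0}^2 C(n, j) (q−1)^j.
  j = 0: C(8,0)·(4)^0 = 1·1 = 1.
  j = 1: C(8,1)·(4)^1 = 8·4 = 32.
  j = 2: C(8,2)·(4)^2 = 28·16 = 448.
  V_q(n, t) = 1 + 32 + 448 = 481.
Step 2: q^n = 5^8 = 390625.
Step 3: Hamming bound ⌊q^n / V_q(n,t)⌋ = ⌊390625/481⌋ = 812.
Step 4: Compare |C| = 740 to 812: satisfied.
The claimed |C| lies below the Hamming bound.


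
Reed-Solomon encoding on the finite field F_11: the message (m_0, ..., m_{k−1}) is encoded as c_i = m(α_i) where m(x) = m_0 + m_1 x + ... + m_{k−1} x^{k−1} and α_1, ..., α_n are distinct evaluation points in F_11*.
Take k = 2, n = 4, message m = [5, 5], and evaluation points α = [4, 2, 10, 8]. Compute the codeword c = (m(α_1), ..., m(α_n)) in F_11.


c = [3, 4, 0, 1]

Message polynomial: m(x) = 5 + 5·x (mod 11).
For each evaluation point α_i, compute m(α_i) mod 11:
  α_1 = 4: Horner steps 5 → 3, so m(4) = 3.
  α_2 = 2: Horner steps 5 → 4, so m(2) = 4.
  α_3 = 10: Horner steps 5 → 0, so m(10) = 0.
  α_4 = 8: Horner steps 5 → 1, so m(8) = 1.
Codeword c = [3, 4, 0, 1] ∈ F_11^4.


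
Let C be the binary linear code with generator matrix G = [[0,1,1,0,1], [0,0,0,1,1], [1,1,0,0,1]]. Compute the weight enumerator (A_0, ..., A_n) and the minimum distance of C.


Weight distribution: A_0 = 1, A_2 = 2, A_3 = 4, A_4 = 1. Minimum distance d = 2.

Enumerate all 2^3 = 8 messages m ∈ F_2^3.
For each, compute codeword c = mG in F_2^5, then tally its weight.
  m = 000 → c = 00000, weight = 0.
  m = 100 → c = 01101, weight = 3.
  m = 010 → c = 00011, weight = 2.
  m = 110 → c = 01110, weight = 3.
  m = 001 → c = 11001, weight = 3.
  m = 101 → c = 10100, weight = 2.
  m = 011 → c = 11010, weight = 3.
  m = 111 → c = 10111, weight = 4.
Tally weights:
  weight 0: 1 codewords.
  weight 2: 2 codewords.
  weight 3: 4 codewords.
  weight 4: 1 codewords.
Minimum distance d = smallest w > 0 with A_w > 0 = 2.
Sanity: Σ A_w = 8 = 2^3 = 8 ✓.


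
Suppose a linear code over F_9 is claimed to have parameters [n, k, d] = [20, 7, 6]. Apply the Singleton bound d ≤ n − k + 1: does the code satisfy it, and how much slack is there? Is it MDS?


Singleton RHS = n − k + 1 = 14, slack = 8, bound satisfied, not MDS.

Singleton bound: d ≤ n − k + 1.
Here n = 20, k = 7, so n − k + 1 = 14.
Given d = 6, check d ≤ 14: YES.
Slack = (n − k + 1) − d = 8.
The code is NOT MDS (slack = 8 > 0).
Description: the claimed parameters are [20, 7, 6]_9; such a code would be non-MDS.


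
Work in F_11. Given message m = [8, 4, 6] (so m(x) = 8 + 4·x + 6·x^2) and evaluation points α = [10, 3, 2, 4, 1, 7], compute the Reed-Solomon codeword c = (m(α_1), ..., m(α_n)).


c = [10, 8, 7, 10, 7, 0]

Message polynomial: m(x) = 8 + 4·x + 6·x^2 (mod 11).
For each evaluation point α_i, compute m(α_i) mod 11:
  α_1 = 10: Horner steps 6 → 9 → 10, so m(10) = 10.
  α_2 = 3: Horner steps 6 → 0 → 8, so m(3) = 8.
  α_3 = 2: Horner steps 6 → 5 → 7, so m(2) = 7.
  α_4 = 4: Horner steps 6 → 6 → 10, so m(4) = 10.
  α_5 = 1: Horner steps 6 → 10 → 7, so m(1) = 7.
  α_6 = 7: Horner steps 6 → 2 → 0, so m(7) = 0.
Codeword c = [10, 8, 7, 10, 7, 0] ∈ F_11^6.


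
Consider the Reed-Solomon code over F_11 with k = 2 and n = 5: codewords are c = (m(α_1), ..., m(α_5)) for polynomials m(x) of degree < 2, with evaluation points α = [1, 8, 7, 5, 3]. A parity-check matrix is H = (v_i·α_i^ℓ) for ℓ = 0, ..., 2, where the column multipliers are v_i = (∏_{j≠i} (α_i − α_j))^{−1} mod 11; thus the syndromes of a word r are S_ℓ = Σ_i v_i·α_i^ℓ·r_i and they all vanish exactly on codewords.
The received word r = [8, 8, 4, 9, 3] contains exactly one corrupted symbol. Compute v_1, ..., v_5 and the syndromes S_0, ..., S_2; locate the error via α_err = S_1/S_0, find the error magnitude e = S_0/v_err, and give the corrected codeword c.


S = (2, 5, 7), error at position 2, error magnitude e = 1, c = [8, 7, 4, 9, 3].

Step 1: column multipliers v_i = (∏_{j≠i}(α_i − α_j))^{−1} mod 11.
  i = 1 (α = 1): (1−8)(1−7)(1−5)(1−3) = (−7)·(−6)·(−4)·(−2) = 336 ≡ 6, so v_1 = 6^{−1} = 2 (mod 11).
  i = 2 (α = 8): (8−1)(8−7)(8−5)(8−3) = 7·1·3·5 = 105 ≡ 6, so v_2 = 6^{−1} = 2 (mod 11).
  i = 3 (α = 7): (7−1)(7−8)(7−5)(7−3) = 6·(−1)·2·4 = −48 ≡ 7, so v_3 = 7^{−1} = 8 (mod 11).
  i = 4 (α = 5): (5−1)(5−8)(5−7)(5−3) = 4·(−3)·(−2)·2 = 48 ≡ 4, so v_4 = 4^{−1} = 3 (mod 11).
  i = 5 (α = 3): (3−1)(3−8)(3−7)(3−5) = 2·(−5)·(−4)·(−2) = −80 ≡ 8, so v_5 = 8^{−1} = 7 (mod 11).
  v = [2, 2, 8, 3, 7].
Step 2: syndromes of r = [8, 8, 4, 9, 3] (all sums mod 11).
  S_0 = Σ v_i r_i = 2·8 + 2·8 + 8·4 + 3·9 + 7·3 = 112 ≡ 2.
  S_1 = Σ v_i α_i r_i = 2·1·8 + 2·8·8 + 8·7·4 + 3·5·9 + 7·3·3 = 566 ≡ 5.
  α_i^2 mod 11 = [1, 9, 5, 3, 9].
  S_2 = Σ v_i α_i^2 r_i = 2·1·8 + 2·9·8 + 8·5·4 + 3·3·9 + 7·9·3 = 590 ≡ 7.
  S = (2, 5, 7) ≠ 0, so r is not a codeword (an error is present).
Step 3: locate the error. For a single error e at position i, S_ℓ = v_i·e·α_i^ℓ, so α_err = S_1/S_0.
  S_0^{−1} = 2^{−1} = 6 (mod 11), so α_err = 5·6 = 30 ≡ 8 = α_2. Error position i = 2.
  Consistency check: S_2/S_1 = 7·9 = 63 ≡ 8 = α_err ✓ (single-error assumption holds).
Step 4: error magnitude e = S_0/v_2 = S_0·∏_{j≠2}(α_2 − α_j) = 2·6 = 12 ≡ 1 (mod 11).
Step 5: correct position 2: c_2 = r_2 − e = 8 − 1 ≡ 7 (mod 11). Hence c = [8, 7, 4, 9, 3].
  Check: interpolating c through the α_i gives m(x) = 5 + 3·x (degree < 2) with m(α_i) = c_i for every i, so c is indeed a codeword.


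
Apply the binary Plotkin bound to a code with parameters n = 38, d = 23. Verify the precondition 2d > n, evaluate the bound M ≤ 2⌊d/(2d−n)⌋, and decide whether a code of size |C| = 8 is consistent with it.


Plotkin bound M ≤ 4; given |C| = 8 > bound (violated).

Check applicability: 2d = 46, n = 38.
2d − n = 8 > 0, so Plotkin applies.
Compute d/(2d−n) = 23/8 ≈ 2.8750.
⌊d/(2d−n)⌋ = 2.
Plotkin bound: M ≤ 2·2 = 4.
Given |C| = 8, check: VIOLATED.
This |C| is above the Plotkin bound, so no binary code with n = 38, d = 23 and 8 codewords exists.


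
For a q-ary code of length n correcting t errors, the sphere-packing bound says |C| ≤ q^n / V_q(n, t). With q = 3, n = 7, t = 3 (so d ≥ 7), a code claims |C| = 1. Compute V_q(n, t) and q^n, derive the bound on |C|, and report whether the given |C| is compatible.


V_q(n, t) = 379, q^n = 2187, Hamming bound = 5, |C| = 1 ≤ bound (satisfied).

Step 1: Compute V_q(n, t) = Σ_{j=0}^3 C(n, j) (q−1)^j.
  j = 0: C(7,0)·(2)^0 = 1·1 = 1.
  j = 1: C(7,1)·(2)^1 = 7·2 = 14.
  j = 2: C(7,2)·(2)^2 = 21·4 = 84.
  j = 3: C(7,3)·(2)^3 = 35·8 = 280.
  V_q(n, t) = 1 + 14 + 84 + 280 = 379.
Step 2: q^n = 3^7 = 2187.
Step 3: Hamming bound ⌊q^n / V_q(n,t)⌋ = ⌊2187/379⌋ = 5.
Step 4: Compare |C| = 1 to 5: satisfied.
The claimed |C| lies below the Hamming bound.


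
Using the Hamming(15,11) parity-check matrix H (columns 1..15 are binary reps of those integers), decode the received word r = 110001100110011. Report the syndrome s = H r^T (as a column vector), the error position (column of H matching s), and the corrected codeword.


s = (0, 0, 1, 0)^T, error position = 2, corrected codeword c = 100001100110011

Compute s = H r^T mod 2 one row at a time:
  s_1 = 0 + 0 + 1 + 1 + 0 + 0 + 1 + 1 = 4 ≡ 0 (mod 2).
  s_2 = 0 + 0 + 1 + 1 + 0 + 0 + 1 + 1 = 4 ≡ 0 (mod 2).
  s_3 = 1 + 0 + 1 + 1 + 1 + 1 + 1 + 1 = 7 ≡ 1 (mod 2).
  s_4 = 1 + 0 + 0 + 1 + 0 + 1 + 0 + 1 = 4 ≡ 0 (mod 2).
s = (0, 0, 1, 0)^T — this equals column 2 of H (binary 0010), so error is at position 2.
Correct: flip bit 2 of r = 110001100110011 to get c = 100001100110011.


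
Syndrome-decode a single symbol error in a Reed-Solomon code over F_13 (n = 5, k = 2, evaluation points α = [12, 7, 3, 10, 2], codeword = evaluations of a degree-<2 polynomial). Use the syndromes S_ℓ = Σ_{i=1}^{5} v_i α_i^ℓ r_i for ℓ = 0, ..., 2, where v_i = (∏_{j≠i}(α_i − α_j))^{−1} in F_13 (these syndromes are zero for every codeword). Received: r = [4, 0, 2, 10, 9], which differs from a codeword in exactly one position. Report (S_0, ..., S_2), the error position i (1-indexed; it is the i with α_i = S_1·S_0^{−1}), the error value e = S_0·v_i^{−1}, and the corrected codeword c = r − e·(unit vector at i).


S = (9, 12, 3), error at position 4, error magnitude e = 5, c = [4, 0, 2, 5, 9].

Step 1: column multipliers v_i = (∏_{j≠i}(α_i − α_j))^{−1} mod 13.
  i = 1 (α = 12): (12−7)(12−3)(12−10)(12−2) = 5·9·2·10 = 900 ≡ 3, so v_1 = 3^{−1} = 9 (mod 13).
  i = 2 (α = 7): (7−12)(7−3)(7−10)(7−2) = (−5)·4·(−3)·5 = 300 ≡ 1, so v_2 = 1^{−1} = 1 (mod 13).
  i = 3 (α = 3): (3−12)(3−7)(3−10)(3−2) = (−9)·(−4)·(−7)·1 = −252 ≡ 8, so v_3 = 8^{−1} = 5 (mod 13).
  i = 4 (α = 10): (10−12)(10−7)(10−3)(10−2) = (−2)·3·7·8 = −336 ≡ 2, so v_4 = 2^{−1} = 7 (mod 13).
  i = 5 (α = 2): (2−12)(2−7)(2−3)(2−10) = (−10)·(−5)·(−1)·(−8) = 400 ≡ 10, so v_5 = 10^{−1} = 4 (mod 13).
  v = [9, 1, 5, 7, 4].
Step 2: syndromes of r = [4, 0, 2, 10, 9] (all sums mod 13).
  S_0 = Σ v_i r_i = 9·4 + 1·0 + 5·2 + 7·10 + 4·9 = 152 ≡ 9.
  S_1 = Σ v_i α_i r_i = 9·12·4 + 1·7·0 + 5·3·2 + 7·10·10 + 4·2·9 = 1234 ≡ 12.
  α_i^2 mod 13 = [1, 10, 9, 9, 4].
  S_2 = Σ v_i α_i^2 r_i = 9·1·4 + 1·10·0 + 5·9·2 + 7·9·10 + 4·4·9 = 900 ≡ 3.
  S = (9, 12, 3) ≠ 0, so r is not a codeword (an error is present).
Step 3: locate the error. For a single error e at position i, S_ℓ = v_i·e·α_i^ℓ, so α_err = S_1/S_0.
  S_0^{−1} = 9^{−1} = 3 (mod 13), so α_err = 12·3 = 36 ≡ 10 = α_4. Error position i = 4.
  Consistency check: S_2/S_1 = 3·12 = 36 ≡ 10 = α_err ✓ (single-error assumption holds).
Step 4: error magnitude e = S_0/v_4 = S_0·∏_{j≠4}(α_4 − α_j) = 9·2 = 18 ≡ 5 (mod 13).
Step 5: correct position 4: c_4 = r_4 − e = 10 − 5 ≡ 5 (mod 13). Hence c = [4, 0, 2, 5, 9].
  Check: interpolating c through the α_i gives m(x) = 10 + 6·x (degree < 2) with m(α_i) = c_i for every i, so c is indeed a codeword.


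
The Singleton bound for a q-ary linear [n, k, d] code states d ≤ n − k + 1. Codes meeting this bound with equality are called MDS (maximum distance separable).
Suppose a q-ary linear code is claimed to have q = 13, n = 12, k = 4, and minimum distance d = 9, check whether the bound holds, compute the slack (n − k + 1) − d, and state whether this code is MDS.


Singleton RHS = n − k + 1 = 9, slack = 0, bound satisfied, MDS.

Singleton bound: d ≤ n − k + 1.
Here n = 12, k = 4, so n − k + 1 = 9.
Given d = 9, check d ≤ 9: YES.
Slack = (n − k + 1) − d = 0.
The code is MDS (slack = 0).
Description: the claimed parameters are [12, 4, 9]_13; such a code would be MDS (meets Singleton bound).
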